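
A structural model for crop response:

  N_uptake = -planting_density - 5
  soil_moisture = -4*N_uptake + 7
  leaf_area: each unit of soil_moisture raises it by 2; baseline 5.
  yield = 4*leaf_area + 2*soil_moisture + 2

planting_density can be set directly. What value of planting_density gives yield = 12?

Substituting into the soil_moisture equation gives soil_moisture = 4*planting_density + 27.
So leaf_area = 8*planting_density + 59.
Substituting into the yield equation gives yield = 40*planting_density + 292.
Solve 40*planting_density + 292 = 12: planting_density = (12 - 292) / 40 = -7.

planting_density = -7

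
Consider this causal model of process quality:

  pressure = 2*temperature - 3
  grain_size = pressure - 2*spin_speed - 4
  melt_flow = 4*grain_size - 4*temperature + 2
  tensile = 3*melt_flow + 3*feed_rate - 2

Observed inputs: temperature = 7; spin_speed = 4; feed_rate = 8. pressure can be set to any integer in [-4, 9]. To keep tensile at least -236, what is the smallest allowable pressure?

Intervening on pressure fixes its value directly, overriding its dependence on temperature.
Substituting into the grain_size equation gives grain_size = pressure - 12.
This gives melt_flow = 4*pressure - 74.
Substituting into the tensile equation gives tensile = 12*pressure - 200.
Require 12*pressure - 200 ≥ -236, so pressure ≥ -3.
The smallest integer in [-4, 9] satisfying this is -3.

pressure = -3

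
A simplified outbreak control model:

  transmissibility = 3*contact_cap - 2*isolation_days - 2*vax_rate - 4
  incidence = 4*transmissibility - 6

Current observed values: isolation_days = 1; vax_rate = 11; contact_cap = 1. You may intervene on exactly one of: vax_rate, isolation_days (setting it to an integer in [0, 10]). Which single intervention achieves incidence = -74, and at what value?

Intervening on vax_rate: with other inputs at their observed values, incidence = -8*vax_rate - 18. Solving for -74 gives vax_rate = 7, within [0, 10].
Intervening on isolation_days: incidence = -8*isolation_days - 98. Reaching -74 requires isolation_days = -3, outside [0, 10].

set vax_rate = 7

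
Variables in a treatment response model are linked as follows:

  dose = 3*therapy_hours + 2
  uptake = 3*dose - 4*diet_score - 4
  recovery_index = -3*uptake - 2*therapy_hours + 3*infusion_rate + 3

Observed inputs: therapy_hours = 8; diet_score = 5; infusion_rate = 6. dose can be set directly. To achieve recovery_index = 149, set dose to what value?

dose = -8

Intervening on dose fixes its value directly, overriding its dependence on therapy_hours.
Substituting into the uptake equation gives uptake = 3*dose - 24.
So recovery_index = -9*dose + 77.
Solve -9*dose + 77 = 149: dose = (149 - 77) / -9 = -8.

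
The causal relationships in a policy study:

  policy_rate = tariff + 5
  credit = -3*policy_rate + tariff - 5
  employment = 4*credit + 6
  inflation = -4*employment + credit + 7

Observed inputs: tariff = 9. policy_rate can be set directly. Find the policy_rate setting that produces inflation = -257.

Intervening on policy_rate fixes its value directly, overriding its dependence on tariff.
Substituting into the credit equation gives credit = -3*policy_rate + 4.
This gives employment = -12*policy_rate + 22.
Substituting into the inflation equation gives inflation = 45*policy_rate - 77.
Solve 45*policy_rate - 77 = -257: policy_rate = (-257 + 77) / 45 = -4.

policy_rate = -4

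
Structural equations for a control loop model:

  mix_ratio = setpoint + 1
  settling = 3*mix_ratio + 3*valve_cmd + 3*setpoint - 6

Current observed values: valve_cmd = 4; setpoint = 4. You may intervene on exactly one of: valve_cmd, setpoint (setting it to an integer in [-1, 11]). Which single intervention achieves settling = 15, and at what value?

Intervening on valve_cmd: settling = 3*valve_cmd + 21. Reaching 15 requires valve_cmd = -2, outside [-1, 11].
Intervening on setpoint: with other inputs at their observed values, settling = 6*setpoint + 9. Solving for 15 gives setpoint = 1, within [-1, 11].

set setpoint = 1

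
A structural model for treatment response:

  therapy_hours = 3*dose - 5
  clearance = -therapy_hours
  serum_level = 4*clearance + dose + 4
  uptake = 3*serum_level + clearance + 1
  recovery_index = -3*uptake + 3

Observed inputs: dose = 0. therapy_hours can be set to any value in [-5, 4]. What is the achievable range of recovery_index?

-231 to 120

Intervening on therapy_hours fixes its value directly, overriding its dependence on dose.
Substituting into the serum_level equation gives serum_level = -4*therapy_hours + 4.
Substituting into the uptake equation gives uptake = -13*therapy_hours + 13.
Substituting into the recovery_index equation gives recovery_index = 39*therapy_hours - 36.
Linear in therapy_hours, so extremes are at the endpoints: therapy_hours = -5 gives recovery_index = -231; therapy_hours = 4 gives recovery_index = 120.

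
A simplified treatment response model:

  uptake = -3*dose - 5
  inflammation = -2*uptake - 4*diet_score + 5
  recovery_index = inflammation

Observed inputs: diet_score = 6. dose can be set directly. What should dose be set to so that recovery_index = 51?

dose = 10

Substituting into the inflammation equation gives inflammation = 6*dose - 9.
So recovery_index = 6*dose - 9.
Solve 6*dose - 9 = 51: dose = (51 + 9) / 6 = 10.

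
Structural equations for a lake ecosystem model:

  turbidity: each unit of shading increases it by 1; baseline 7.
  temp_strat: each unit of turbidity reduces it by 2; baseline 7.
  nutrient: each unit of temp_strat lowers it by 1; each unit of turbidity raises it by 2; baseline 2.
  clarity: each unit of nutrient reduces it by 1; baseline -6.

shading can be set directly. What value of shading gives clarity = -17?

shading = -3

Substituting into the temp_strat equation gives temp_strat = -2*shading - 7.
Substituting into the nutrient equation gives nutrient = 4*shading + 23.
So clarity = -4*shading - 29.
Solve -4*shading - 29 = -17: shading = (-17 + 29) / -4 = -3.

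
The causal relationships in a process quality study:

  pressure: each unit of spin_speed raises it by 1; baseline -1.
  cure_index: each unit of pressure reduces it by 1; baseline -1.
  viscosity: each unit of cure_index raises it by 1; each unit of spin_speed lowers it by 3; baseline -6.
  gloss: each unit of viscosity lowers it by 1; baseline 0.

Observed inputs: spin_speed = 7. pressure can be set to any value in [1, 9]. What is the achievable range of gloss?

29 to 37

Intervening on pressure fixes its value directly, overriding its dependence on spin_speed.
Substituting into the viscosity equation gives viscosity = -pressure - 28.
Substituting into the gloss equation gives gloss = pressure + 28.
Linear in pressure, so extremes are at the endpoints: pressure = 1 gives gloss = 29; pressure = 9 gives gloss = 37.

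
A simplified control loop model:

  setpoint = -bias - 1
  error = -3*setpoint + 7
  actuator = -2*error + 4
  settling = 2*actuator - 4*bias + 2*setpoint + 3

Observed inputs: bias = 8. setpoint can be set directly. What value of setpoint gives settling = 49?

setpoint = 7

Intervening on setpoint fixes its value directly, overriding its dependence on bias.
Substituting into the actuator equation gives actuator = 6*setpoint - 10.
This gives settling = 14*setpoint - 49.
Solve 14*setpoint - 49 = 49: setpoint = (49 + 49) / 14 = 7.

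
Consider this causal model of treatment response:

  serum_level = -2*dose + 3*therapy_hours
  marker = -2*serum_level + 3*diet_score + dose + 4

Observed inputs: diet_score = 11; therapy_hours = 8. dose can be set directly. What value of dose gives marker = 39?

dose = 10

Substituting into the serum_level equation gives serum_level = -2*dose + 24.
Substituting into the marker equation gives marker = 5*dose - 11.
Solve 5*dose - 11 = 39: dose = (39 + 11) / 5 = 10.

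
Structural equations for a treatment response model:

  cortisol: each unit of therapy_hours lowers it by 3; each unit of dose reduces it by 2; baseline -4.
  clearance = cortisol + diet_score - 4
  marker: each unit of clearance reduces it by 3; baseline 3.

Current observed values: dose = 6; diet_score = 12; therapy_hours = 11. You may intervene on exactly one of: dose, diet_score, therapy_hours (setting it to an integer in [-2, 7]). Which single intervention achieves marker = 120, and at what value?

set dose = 5

Intervening on dose: with other inputs at their observed values, marker = 6*dose + 90. Solving for 120 gives dose = 5, within [-2, 7].
Intervening on diet_score: marker = -3*diet_score + 162. Reaching 120 requires diet_score = 14, outside [-2, 7].
Intervening on therapy_hours: marker = 9*therapy_hours + 27. Reaching 120 requires therapy_hours = 31/3, not an integer.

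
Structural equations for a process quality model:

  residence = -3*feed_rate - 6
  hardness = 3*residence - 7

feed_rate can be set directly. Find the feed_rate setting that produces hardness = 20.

feed_rate = -5

Substituting into the hardness equation gives hardness = -9*feed_rate - 25.
Solve -9*feed_rate - 25 = 20: feed_rate = (20 + 25) / -9 = -5.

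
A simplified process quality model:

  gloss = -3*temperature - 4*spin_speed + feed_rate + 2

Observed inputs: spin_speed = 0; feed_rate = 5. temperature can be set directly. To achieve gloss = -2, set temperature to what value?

Substituting into the gloss equation gives gloss = -3*temperature + 7.
Solve -3*temperature + 7 = -2: temperature = (-2 - 7) / -3 = 3.

temperature = 3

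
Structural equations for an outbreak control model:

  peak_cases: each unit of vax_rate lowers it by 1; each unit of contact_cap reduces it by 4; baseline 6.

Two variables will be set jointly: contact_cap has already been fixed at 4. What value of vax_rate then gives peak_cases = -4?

With contact_cap held at 4:
Substituting into the peak_cases equation gives peak_cases = -vax_rate - 10.
Solve -vax_rate - 10 = -4: vax_rate = (-4 + 10) / -1 = -6.

vax_rate = -6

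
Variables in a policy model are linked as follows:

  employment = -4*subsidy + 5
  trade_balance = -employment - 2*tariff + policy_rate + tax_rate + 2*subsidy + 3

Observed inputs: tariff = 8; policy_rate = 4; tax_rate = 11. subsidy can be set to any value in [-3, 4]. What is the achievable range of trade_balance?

-21 to 21

Substituting into the trade_balance equation gives trade_balance = 6*subsidy - 3.
Linear in subsidy, so extremes are at the endpoints: subsidy = -3 gives trade_balance = -21; subsidy = 4 gives trade_balance = 21.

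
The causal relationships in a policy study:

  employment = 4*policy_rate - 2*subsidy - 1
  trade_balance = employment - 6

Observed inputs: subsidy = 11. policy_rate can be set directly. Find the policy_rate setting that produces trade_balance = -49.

Substituting into the employment equation gives employment = 4*policy_rate - 23.
Substituting into the trade_balance equation gives trade_balance = 4*policy_rate - 29.
Solve 4*policy_rate - 29 = -49: policy_rate = (-49 + 29) / 4 = -5.

policy_rate = -5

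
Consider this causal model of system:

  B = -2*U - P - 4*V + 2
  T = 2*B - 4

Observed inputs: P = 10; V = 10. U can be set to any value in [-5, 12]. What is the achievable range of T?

Substituting into the B equation gives B = -2*U - 48.
Substituting into the T equation gives T = -4*U - 100.
Linear in U, so extremes are at the endpoints: U = -5 gives T = -80; U = 12 gives T = -148.

-148 to -80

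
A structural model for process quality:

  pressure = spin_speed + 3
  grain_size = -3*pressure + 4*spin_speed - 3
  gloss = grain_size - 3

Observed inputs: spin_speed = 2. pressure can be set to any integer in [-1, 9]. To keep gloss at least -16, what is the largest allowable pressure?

pressure = 6

Intervening on pressure fixes its value directly, overriding its dependence on spin_speed.
Substituting into the grain_size equation gives grain_size = -3*pressure + 5.
Substituting into the gloss equation gives gloss = -3*pressure + 2.
Require -3*pressure + 2 ≥ -16, so pressure ≤ 6.
The largest integer in [-1, 9] satisfying this is 6.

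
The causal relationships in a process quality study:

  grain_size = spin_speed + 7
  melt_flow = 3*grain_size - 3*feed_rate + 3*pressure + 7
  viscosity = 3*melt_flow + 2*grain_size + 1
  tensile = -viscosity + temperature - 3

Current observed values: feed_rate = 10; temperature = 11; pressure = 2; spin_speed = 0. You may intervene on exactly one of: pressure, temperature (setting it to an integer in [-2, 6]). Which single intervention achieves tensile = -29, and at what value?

Intervening on pressure: tensile = -9*pressure - 1. Reaching -29 requires pressure = 28/9, not an integer.
Intervening on temperature: with other inputs at their observed values, tensile = temperature - 30. Solving for -29 gives temperature = 1, within [-2, 6].

set temperature = 1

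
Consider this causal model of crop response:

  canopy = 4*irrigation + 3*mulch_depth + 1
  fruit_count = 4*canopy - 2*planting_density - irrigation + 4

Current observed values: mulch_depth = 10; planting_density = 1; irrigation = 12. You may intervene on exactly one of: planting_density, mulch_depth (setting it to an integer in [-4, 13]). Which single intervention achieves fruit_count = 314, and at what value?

set planting_density = -3

Intervening on planting_density: with other inputs at their observed values, fruit_count = -2*planting_density + 308. Solving for 314 gives planting_density = -3, within [-4, 13].
Intervening on mulch_depth: fruit_count = 12*mulch_depth + 186. Reaching 314 requires mulch_depth = 32/3, not an integer.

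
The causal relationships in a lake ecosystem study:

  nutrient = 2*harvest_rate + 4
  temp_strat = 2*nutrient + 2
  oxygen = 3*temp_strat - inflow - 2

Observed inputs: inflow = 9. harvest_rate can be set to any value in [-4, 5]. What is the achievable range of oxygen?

-29 to 79

Substituting into the temp_strat equation gives temp_strat = 4*harvest_rate + 10.
oxygen becomes 12*harvest_rate + 19.
Linear in harvest_rate, so extremes are at the endpoints: harvest_rate = -4 gives oxygen = -29; harvest_rate = 5 gives oxygen = 79.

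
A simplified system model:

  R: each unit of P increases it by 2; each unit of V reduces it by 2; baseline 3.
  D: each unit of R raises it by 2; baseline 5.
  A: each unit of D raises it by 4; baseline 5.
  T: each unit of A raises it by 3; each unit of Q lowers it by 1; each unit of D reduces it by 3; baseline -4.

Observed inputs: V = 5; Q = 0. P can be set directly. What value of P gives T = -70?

Substituting into the R equation gives R = 2*P - 7.
Substituting into the D equation gives D = 4*P - 9.
Substituting into the A equation gives A = 16*P - 31.
Substituting into the T equation gives T = 36*P - 70.
Solve 36*P - 70 = -70: P = (-70 + 70) / 36 = 0.

P = 0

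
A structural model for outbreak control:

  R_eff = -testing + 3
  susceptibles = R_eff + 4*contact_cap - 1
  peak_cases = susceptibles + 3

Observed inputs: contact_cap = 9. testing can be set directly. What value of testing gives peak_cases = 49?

Substituting into the susceptibles equation gives susceptibles = -testing + 38.
So peak_cases = -testing + 41.
Solve -testing + 41 = 49: testing = (49 - 41) / -1 = -8.

testing = -8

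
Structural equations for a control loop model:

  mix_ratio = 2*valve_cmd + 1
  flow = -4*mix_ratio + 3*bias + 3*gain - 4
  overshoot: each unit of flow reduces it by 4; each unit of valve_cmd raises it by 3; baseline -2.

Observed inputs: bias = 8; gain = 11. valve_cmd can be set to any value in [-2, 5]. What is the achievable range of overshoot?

-268 to -23

Substituting into the flow equation gives flow = -8*valve_cmd + 49.
Substituting into the overshoot equation gives overshoot = 35*valve_cmd - 198.
Linear in valve_cmd, so extremes are at the endpoints: valve_cmd = -2 gives overshoot = -268; valve_cmd = 5 gives overshoot = -23.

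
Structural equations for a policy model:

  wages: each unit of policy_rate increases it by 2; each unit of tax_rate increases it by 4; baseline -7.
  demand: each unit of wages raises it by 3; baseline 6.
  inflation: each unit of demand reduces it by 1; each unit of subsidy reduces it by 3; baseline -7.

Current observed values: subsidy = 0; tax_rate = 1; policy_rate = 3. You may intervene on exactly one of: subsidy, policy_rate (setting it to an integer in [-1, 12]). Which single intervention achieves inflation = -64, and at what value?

set policy_rate = 10

Intervening on subsidy: inflation = -3*subsidy - 22. Reaching -64 requires subsidy = 14, outside [-1, 12].
Intervening on policy_rate: with other inputs at their observed values, inflation = -6*policy_rate - 4. Solving for -64 gives policy_rate = 10, within [-1, 12].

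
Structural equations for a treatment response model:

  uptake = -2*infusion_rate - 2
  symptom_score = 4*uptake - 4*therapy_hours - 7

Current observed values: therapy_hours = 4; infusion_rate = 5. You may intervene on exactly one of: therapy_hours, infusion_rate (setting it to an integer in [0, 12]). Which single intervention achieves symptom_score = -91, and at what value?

Intervening on therapy_hours: with other inputs at their observed values, symptom_score = -4*therapy_hours - 55. Solving for -91 gives therapy_hours = 9, within [0, 12].
Intervening on infusion_rate: symptom_score = -8*infusion_rate - 31. Reaching -91 requires infusion_rate = 15/2, not an integer.

set therapy_hours = 9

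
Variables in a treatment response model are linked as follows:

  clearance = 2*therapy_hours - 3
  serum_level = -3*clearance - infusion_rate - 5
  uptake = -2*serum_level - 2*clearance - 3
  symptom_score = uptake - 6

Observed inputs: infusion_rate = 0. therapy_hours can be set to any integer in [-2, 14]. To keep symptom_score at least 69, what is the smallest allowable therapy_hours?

Substituting into the serum_level equation gives serum_level = -6*therapy_hours + 4.
So uptake = 8*therapy_hours - 5.
symptom_score becomes 8*therapy_hours - 11.
Require 8*therapy_hours - 11 ≥ 69, so therapy_hours ≥ 10.
The smallest integer in [-2, 14] satisfying this is 10.

therapy_hours = 10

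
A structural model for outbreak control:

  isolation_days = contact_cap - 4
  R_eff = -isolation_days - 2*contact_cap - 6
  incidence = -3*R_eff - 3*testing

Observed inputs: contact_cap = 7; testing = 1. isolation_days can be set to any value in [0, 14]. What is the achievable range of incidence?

57 to 99

Intervening on isolation_days fixes its value directly, overriding its dependence on contact_cap.
Substituting into the R_eff equation gives R_eff = -isolation_days - 20.
Substituting into the incidence equation gives incidence = 3*isolation_days + 57.
Linear in isolation_days, so extremes are at the endpoints: isolation_days = 0 gives incidence = 57; isolation_days = 14 gives incidence = 99.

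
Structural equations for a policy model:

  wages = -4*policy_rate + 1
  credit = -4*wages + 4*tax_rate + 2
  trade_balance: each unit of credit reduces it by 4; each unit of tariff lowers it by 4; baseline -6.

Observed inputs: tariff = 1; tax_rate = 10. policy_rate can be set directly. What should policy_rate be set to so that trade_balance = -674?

Substituting into the credit equation gives credit = 16*policy_rate + 38.
This gives trade_balance = -64*policy_rate - 162.
Solve -64*policy_rate - 162 = -674: policy_rate = (-674 + 162) / -64 = 8.

policy_rate = 8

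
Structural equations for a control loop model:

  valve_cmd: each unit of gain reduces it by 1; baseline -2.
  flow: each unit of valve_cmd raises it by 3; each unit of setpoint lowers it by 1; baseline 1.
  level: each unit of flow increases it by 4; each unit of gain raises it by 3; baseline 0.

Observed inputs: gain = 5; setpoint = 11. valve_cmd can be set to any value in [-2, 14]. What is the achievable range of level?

Intervening on valve_cmd fixes its value directly, overriding its dependence on gain.
Substituting into the flow equation gives flow = 3*valve_cmd - 10.
Substituting into the level equation gives level = 12*valve_cmd - 25.
Linear in valve_cmd, so extremes are at the endpoints: valve_cmd = -2 gives level = -49; valve_cmd = 14 gives level = 143.

-49 to 143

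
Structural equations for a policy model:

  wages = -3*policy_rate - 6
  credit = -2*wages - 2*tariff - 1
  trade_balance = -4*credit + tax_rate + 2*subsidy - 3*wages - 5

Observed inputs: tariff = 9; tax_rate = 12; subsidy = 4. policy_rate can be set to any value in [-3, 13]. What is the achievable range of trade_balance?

Substituting into the credit equation gives credit = 6*policy_rate - 7.
Substituting into the trade_balance equation gives trade_balance = -15*policy_rate + 61.
Linear in policy_rate, so extremes are at the endpoints: policy_rate = -3 gives trade_balance = 106; policy_rate = 13 gives trade_balance = -134.

-134 to 106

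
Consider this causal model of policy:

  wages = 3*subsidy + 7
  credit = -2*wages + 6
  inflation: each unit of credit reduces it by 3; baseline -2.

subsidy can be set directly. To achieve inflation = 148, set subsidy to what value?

Substituting into the credit equation gives credit = -6*subsidy - 8.
So inflation = 18*subsidy + 22.
Solve 18*subsidy + 22 = 148: subsidy = (148 - 22) / 18 = 7.

subsidy = 7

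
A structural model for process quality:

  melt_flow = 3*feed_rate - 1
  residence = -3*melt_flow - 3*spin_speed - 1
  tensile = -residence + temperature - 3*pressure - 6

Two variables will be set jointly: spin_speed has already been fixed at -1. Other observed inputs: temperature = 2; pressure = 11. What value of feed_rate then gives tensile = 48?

feed_rate = 10

With spin_speed held at -1:
Substituting into the residence equation gives residence = -9*feed_rate + 5.
Substituting into the tensile equation gives tensile = 9*feed_rate - 42.
Solve 9*feed_rate - 42 = 48: feed_rate = (48 + 42) / 9 = 10.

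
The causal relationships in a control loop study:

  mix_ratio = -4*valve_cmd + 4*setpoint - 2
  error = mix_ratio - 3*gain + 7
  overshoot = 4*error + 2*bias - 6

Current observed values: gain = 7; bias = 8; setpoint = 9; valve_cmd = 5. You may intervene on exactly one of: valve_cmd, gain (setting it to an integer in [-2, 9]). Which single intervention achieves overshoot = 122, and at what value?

Intervening on valve_cmd: with other inputs at their observed values, overshoot = -16*valve_cmd + 90. Solving for 122 gives valve_cmd = -2, within [-2, 9].
Intervening on gain: overshoot = -12*gain + 94. Reaching 122 requires gain = -7/3, not an integer.

set valve_cmd = -2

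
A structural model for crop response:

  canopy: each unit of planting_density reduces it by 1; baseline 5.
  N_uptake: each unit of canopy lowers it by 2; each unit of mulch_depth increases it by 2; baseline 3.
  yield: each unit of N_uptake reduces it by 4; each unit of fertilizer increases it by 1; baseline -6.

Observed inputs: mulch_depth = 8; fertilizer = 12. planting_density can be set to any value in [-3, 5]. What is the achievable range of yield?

Substituting into the N_uptake equation gives N_uptake = 2*planting_density + 9.
This gives yield = -8*planting_density - 30.
Linear in planting_density, so extremes are at the endpoints: planting_density = -3 gives yield = -6; planting_density = 5 gives yield = -70.

-70 to -6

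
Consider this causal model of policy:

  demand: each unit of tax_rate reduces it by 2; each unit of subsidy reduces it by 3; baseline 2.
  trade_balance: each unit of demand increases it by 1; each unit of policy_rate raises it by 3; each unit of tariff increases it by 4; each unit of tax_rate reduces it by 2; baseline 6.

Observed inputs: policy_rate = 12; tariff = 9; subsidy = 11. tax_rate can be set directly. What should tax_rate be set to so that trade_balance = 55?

tax_rate = -2

Substituting into the demand equation gives demand = -2*tax_rate - 31.
Substituting into the trade_balance equation gives trade_balance = -4*tax_rate + 47.
Solve -4*tax_rate + 47 = 55: tax_rate = (55 - 47) / -4 = -2.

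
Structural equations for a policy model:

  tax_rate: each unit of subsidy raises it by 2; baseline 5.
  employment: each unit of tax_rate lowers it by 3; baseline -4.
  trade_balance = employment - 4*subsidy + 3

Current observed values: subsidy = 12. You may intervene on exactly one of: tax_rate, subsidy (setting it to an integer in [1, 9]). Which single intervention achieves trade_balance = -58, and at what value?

Intervening on tax_rate: with other inputs at their observed values, trade_balance = -3*tax_rate - 49. Solving for -58 gives tax_rate = 3, within [1, 9].
Intervening on subsidy: trade_balance = -10*subsidy - 16. Reaching -58 requires subsidy = 21/5, not an integer.

set tax_rate = 3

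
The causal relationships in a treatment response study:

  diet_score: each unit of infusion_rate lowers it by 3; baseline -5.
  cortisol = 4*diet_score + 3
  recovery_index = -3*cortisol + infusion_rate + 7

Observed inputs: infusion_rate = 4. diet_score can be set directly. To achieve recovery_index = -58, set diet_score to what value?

Intervening on diet_score fixes its value directly, overriding its dependence on infusion_rate.
Substituting into the recovery_index equation gives recovery_index = -12*diet_score + 2.
Solve -12*diet_score + 2 = -58: diet_score = (-58 - 2) / -12 = 5.

diet_score = 5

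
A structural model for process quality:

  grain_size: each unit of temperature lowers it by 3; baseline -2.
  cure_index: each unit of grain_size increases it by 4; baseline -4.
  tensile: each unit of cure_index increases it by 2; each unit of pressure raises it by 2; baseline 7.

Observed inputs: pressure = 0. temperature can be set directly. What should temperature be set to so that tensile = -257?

temperature = 10

Substituting into the cure_index equation gives cure_index = -12*temperature - 12.
So tensile = -24*temperature - 17.
Solve -24*temperature - 17 = -257: temperature = (-257 + 17) / -24 = 10.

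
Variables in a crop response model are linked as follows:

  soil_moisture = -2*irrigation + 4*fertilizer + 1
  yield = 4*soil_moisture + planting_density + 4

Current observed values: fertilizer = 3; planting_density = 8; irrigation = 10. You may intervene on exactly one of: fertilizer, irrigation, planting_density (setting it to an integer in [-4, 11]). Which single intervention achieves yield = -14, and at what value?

set planting_density = 10

Intervening on fertilizer: yield = 16*fertilizer - 64. Reaching -14 requires fertilizer = 25/8, not an integer.
Intervening on irrigation: yield = -8*irrigation + 64. Reaching -14 requires irrigation = 39/4, not an integer.
Intervening on planting_density: with other inputs at their observed values, yield = planting_density - 24. Solving for -14 gives planting_density = 10, within [-4, 11].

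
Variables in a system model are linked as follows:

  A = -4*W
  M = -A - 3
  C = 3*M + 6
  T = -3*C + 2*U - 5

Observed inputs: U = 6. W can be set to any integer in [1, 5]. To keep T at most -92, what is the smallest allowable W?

W = 3

Substituting into the M equation gives M = 4*W - 3.
This gives C = 12*W - 3.
Substituting into the T equation gives T = -36*W + 16.
Require -36*W + 16 ≤ -92, so W ≥ 3.
The smallest integer in [1, 5] satisfying this is 3.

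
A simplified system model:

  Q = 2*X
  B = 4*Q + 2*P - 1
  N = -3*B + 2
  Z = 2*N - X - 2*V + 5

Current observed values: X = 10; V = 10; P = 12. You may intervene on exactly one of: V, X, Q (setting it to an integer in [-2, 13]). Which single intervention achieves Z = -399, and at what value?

set Q = 10

Intervening on V: Z = -2*V - 619. Reaching -399 requires V = -110, outside [-2, 13].
Intervening on X: Z = -49*X - 149. Reaching -399 requires X = 250/49, not an integer.
Intervening on Q: with other inputs at their observed values, Z = -24*Q - 159. Solving for -399 gives Q = 10, within [-2, 13].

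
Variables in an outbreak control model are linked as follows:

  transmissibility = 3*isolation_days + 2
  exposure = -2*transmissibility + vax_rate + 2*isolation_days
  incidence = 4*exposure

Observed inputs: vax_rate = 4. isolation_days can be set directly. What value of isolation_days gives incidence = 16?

isolation_days = -1

Substituting into the exposure equation gives exposure = -4*isolation_days.
Substituting into the incidence equation gives incidence = -16*isolation_days.
Solve -16*isolation_days = 16: isolation_days = 16 / -16 = -1.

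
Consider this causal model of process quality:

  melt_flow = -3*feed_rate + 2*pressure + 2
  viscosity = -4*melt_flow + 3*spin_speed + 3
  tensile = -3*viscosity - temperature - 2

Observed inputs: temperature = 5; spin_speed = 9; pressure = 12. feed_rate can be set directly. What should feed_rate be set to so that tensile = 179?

Substituting into the melt_flow equation gives melt_flow = -3*feed_rate + 26.
Substituting into the viscosity equation gives viscosity = 12*feed_rate - 74.
So tensile = -36*feed_rate + 215.
Solve -36*feed_rate + 215 = 179: feed_rate = (179 - 215) / -36 = 1.

feed_rate = 1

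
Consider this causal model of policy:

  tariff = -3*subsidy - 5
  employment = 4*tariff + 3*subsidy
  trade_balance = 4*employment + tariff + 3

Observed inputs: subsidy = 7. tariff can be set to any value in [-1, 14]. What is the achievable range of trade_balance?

70 to 325

Intervening on tariff fixes its value directly, overriding its dependence on subsidy.
Substituting into the employment equation gives employment = 4*tariff + 21.
So trade_balance = 17*tariff + 87.
Linear in tariff, so extremes are at the endpoints: tariff = -1 gives trade_balance = 70; tariff = 14 gives trade_balance = 325.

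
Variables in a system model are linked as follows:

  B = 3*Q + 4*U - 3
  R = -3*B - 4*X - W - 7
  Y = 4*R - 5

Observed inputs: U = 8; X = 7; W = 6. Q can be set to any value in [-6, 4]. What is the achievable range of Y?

-661 to -301

Substituting into the B equation gives B = 3*Q + 29.
Substituting into the R equation gives R = -9*Q - 128.
So Y = -36*Q - 517.
Linear in Q, so extremes are at the endpoints: Q = -6 gives Y = -301; Q = 4 gives Y = -661.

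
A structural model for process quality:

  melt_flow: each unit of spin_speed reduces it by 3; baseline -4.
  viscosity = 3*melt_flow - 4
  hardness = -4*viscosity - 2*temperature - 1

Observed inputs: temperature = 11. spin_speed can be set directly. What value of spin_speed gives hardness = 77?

spin_speed = 1

Substituting into the viscosity equation gives viscosity = -9*spin_speed - 16.
This gives hardness = 36*spin_speed + 41.
Solve 36*spin_speed + 41 = 77: spin_speed = (77 - 41) / 36 = 1.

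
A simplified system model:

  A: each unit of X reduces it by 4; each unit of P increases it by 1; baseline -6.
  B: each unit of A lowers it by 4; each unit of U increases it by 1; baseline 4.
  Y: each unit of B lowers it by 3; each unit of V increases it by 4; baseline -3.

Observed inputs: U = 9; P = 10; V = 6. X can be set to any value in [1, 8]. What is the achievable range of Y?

-354 to -18

Substituting into the A equation gives A = -4*X + 4.
Substituting into the B equation gives B = 16*X - 3.
Substituting into the Y equation gives Y = -48*X + 30.
Linear in X, so extremes are at the endpoints: X = 1 gives Y = -18; X = 8 gives Y = -354.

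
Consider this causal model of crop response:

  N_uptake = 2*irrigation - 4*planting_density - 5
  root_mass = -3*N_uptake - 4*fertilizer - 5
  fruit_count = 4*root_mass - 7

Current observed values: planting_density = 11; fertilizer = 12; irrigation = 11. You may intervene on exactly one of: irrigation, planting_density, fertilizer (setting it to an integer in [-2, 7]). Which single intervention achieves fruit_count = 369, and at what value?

Intervening on irrigation: with other inputs at their observed values, fruit_count = -24*irrigation + 369. Solving for 369 gives irrigation = 0, within [-2, 7].
Intervening on planting_density: fruit_count = 48*planting_density - 423. Reaching 369 requires planting_density = 33/2, not an integer.
Intervening on fertilizer: fruit_count = -16*fertilizer + 297. Reaching 369 requires fertilizer = -9/2, not an integer.

set irrigation = 0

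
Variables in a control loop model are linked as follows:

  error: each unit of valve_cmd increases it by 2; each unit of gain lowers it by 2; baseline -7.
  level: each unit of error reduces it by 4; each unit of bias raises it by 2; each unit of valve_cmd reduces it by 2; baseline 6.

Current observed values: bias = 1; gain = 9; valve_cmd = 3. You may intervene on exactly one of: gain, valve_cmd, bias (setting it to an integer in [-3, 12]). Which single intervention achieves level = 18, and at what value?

set valve_cmd = 9

Intervening on gain: level = 8*gain + 6. Reaching 18 requires gain = 3/2, not an integer.
Intervening on valve_cmd: with other inputs at their observed values, level = -10*valve_cmd + 108. Solving for 18 gives valve_cmd = 9, within [-3, 12].
Intervening on bias: level = 2*bias + 76. Reaching 18 requires bias = -29, outside [-3, 12].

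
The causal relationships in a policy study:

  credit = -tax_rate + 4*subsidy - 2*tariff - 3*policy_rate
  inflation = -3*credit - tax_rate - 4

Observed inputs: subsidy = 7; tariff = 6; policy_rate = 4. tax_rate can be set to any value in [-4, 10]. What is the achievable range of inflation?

-24 to 4

Substituting into the credit equation gives credit = -tax_rate + 4.
This gives inflation = 2*tax_rate - 16.
Linear in tax_rate, so extremes are at the endpoints: tax_rate = -4 gives inflation = -24; tax_rate = 10 gives inflation = 4.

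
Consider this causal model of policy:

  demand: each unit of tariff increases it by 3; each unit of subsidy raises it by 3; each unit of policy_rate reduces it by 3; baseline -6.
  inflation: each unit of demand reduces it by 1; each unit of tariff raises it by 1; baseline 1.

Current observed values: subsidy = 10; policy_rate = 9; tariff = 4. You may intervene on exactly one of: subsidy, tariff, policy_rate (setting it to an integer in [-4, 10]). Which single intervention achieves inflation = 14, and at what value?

set subsidy = 4

Intervening on subsidy: with other inputs at their observed values, inflation = -3*subsidy + 26. Solving for 14 gives subsidy = 4, within [-4, 10].
Intervening on tariff: inflation = -2*tariff + 4. Reaching 14 requires tariff = -5, outside [-4, 10].
Intervening on policy_rate: inflation = 3*policy_rate - 31. Reaching 14 requires policy_rate = 15, outside [-4, 10].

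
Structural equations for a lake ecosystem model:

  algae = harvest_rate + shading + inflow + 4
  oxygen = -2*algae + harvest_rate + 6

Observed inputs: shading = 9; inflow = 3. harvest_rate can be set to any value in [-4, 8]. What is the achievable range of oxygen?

Substituting into the algae equation gives algae = harvest_rate + 16.
So oxygen = -harvest_rate - 26.
Linear in harvest_rate, so extremes are at the endpoints: harvest_rate = -4 gives oxygen = -22; harvest_rate = 8 gives oxygen = -34.

-34 to -22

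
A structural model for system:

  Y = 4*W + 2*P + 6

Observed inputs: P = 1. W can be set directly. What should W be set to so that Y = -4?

W = -3

Substituting into the Y equation gives Y = 4*W + 8.
Solve 4*W + 8 = -4: W = (-4 - 8) / 4 = -3.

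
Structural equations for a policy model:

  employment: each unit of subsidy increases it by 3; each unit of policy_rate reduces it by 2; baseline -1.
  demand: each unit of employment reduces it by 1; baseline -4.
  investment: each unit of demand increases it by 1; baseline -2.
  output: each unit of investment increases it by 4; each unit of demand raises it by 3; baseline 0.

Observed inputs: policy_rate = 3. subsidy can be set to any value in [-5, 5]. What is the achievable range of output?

Substituting into the employment equation gives employment = 3*subsidy - 7.
This gives demand = -3*subsidy + 3.
Substituting into the investment equation gives investment = -3*subsidy + 1.
This gives output = -21*subsidy + 13.
Linear in subsidy, so extremes are at the endpoints: subsidy = -5 gives output = 118; subsidy = 5 gives output = -92.

-92 to 118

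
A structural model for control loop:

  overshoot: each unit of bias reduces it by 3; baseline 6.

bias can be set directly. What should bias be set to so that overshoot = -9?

Solve -3*bias + 6 = -9: bias = (-9 - 6) / -3 = 5.

bias = 5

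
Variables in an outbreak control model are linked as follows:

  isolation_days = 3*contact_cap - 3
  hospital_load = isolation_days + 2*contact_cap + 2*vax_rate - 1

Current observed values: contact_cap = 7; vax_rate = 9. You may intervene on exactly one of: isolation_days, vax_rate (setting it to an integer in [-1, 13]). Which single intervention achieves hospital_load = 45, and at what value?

Intervening on isolation_days: hospital_load = isolation_days + 31. Reaching 45 requires isolation_days = 14, outside [-1, 13].
Intervening on vax_rate: with other inputs at their observed values, hospital_load = 2*vax_rate + 31. Solving for 45 gives vax_rate = 7, within [-1, 13].

set vax_rate = 7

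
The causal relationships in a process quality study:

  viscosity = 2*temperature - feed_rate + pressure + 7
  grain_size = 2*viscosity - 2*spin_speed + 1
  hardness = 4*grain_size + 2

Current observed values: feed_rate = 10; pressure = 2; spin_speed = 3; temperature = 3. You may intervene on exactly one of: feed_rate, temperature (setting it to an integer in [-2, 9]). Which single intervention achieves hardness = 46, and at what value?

set feed_rate = 7

Intervening on feed_rate: with other inputs at their observed values, hardness = -8*feed_rate + 102. Solving for 46 gives feed_rate = 7, within [-2, 9].
Intervening on temperature: hardness = 16*temperature - 26. Reaching 46 requires temperature = 9/2, not an integer.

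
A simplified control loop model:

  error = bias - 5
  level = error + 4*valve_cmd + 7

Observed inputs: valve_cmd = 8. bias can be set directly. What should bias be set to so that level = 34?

Substituting into the level equation gives level = bias + 34.
Solve bias + 34 = 34: bias = (34 - 34) / 1 = 0.

bias = 0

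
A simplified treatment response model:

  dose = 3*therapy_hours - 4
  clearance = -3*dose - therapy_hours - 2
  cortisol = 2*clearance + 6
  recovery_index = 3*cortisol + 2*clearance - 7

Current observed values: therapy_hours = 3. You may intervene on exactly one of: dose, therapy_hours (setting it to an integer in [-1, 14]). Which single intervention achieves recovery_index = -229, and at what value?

Intervening on dose: recovery_index = -24*dose - 29. Reaching -229 requires dose = 25/3, not an integer.
Intervening on therapy_hours: with other inputs at their observed values, recovery_index = -80*therapy_hours + 91. Solving for -229 gives therapy_hours = 4, within [-1, 14].

set therapy_hours = 4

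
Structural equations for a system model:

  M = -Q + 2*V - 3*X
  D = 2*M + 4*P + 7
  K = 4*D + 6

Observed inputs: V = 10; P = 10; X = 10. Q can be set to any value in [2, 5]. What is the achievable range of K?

74 to 98

Substituting into the M equation gives M = -Q - 10.
So D = -2*Q + 27.
Substituting into the K equation gives K = -8*Q + 114.
Linear in Q, so extremes are at the endpoints: Q = 2 gives K = 98; Q = 5 gives K = 74.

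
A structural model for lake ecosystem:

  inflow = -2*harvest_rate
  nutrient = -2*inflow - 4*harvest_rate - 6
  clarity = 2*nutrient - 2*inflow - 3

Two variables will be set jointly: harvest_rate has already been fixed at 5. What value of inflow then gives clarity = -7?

inflow = -8

With harvest_rate held at 5:
Intervening on inflow fixes its value directly, overriding its dependence on harvest_rate.
Substituting into the nutrient equation gives nutrient = -2*inflow - 26.
clarity becomes -6*inflow - 55.
Solve -6*inflow - 55 = -7: inflow = (-7 + 55) / -6 = -8.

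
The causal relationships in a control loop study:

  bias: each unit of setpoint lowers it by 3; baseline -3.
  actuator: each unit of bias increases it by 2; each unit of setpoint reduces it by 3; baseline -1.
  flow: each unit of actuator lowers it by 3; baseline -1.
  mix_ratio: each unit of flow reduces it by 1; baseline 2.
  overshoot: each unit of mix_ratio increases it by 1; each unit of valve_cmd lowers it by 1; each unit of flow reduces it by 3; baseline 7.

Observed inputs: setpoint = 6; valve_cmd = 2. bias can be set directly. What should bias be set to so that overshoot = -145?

bias = 3

Intervening on bias fixes its value directly, overriding its dependence on setpoint.
Substituting into the actuator equation gives actuator = 2*bias - 19.
flow becomes -6*bias + 56.
So mix_ratio = 6*bias - 54.
Substituting into the overshoot equation gives overshoot = 24*bias - 217.
Solve 24*bias - 217 = -145: bias = (-145 + 217) / 24 = 3.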